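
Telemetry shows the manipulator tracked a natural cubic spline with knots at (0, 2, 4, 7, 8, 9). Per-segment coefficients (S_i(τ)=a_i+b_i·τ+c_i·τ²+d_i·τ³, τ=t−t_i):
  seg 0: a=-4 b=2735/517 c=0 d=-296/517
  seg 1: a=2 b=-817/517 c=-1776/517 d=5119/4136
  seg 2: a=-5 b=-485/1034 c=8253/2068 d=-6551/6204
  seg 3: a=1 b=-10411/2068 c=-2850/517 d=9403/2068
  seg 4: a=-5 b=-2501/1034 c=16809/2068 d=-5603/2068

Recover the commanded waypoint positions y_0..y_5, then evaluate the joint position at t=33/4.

y_0 = S_0(0) = a_0 = -4
y_1 = S_1(0) = a_1 = 2
y_2 = S_2(0) = a_2 = -5
y_3 = S_3(0) = a_3 = 1
y_4 = S_4(0) = a_4 = -5
y_5 = S_4(1) = -2
t_q=33/4 is in segment 4 (τ=1/4); S_4(τ)=-680159/132352

y_0=-4 y_1=2 y_2=-5 y_3=1 y_4=-5 y_5=-2
S(33/4) = -680159/132352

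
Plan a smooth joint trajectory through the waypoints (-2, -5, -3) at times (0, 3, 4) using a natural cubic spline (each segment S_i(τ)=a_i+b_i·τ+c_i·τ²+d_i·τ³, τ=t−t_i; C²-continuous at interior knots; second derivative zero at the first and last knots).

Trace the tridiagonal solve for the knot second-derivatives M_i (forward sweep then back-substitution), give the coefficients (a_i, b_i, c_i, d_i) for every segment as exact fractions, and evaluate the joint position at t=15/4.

Δ: Δ0=-1, Δ1=2
row 1: diag=8, rhs=18; c'=1/8, d'=9/4
back: M1=9/4
M: M0=0, M1=9/4, M2=0
seg 0: a=-2, c=M0/2=0, d=(M1−M0)/(6·3)=1/8, b=Δ0−h0·(2M0+M1)/6=-17/8
seg 1: a=-5, c=M1/2=9/8, d=(M2−M1)/(6·1)=-3/8, b=Δ1−h1·(2M1+M2)/6=5/4
t_q=15/4 → seg 1, τ=3/4; S=-5+5/4·τ+9/8·τ²+-3/8·τ³=-1837/512

  seg 0: a=-2 b=-17/8 c=0 d=1/8
  seg 1: a=-5 b=5/4 c=9/8 d=-3/8
S(15/4) = -1837/512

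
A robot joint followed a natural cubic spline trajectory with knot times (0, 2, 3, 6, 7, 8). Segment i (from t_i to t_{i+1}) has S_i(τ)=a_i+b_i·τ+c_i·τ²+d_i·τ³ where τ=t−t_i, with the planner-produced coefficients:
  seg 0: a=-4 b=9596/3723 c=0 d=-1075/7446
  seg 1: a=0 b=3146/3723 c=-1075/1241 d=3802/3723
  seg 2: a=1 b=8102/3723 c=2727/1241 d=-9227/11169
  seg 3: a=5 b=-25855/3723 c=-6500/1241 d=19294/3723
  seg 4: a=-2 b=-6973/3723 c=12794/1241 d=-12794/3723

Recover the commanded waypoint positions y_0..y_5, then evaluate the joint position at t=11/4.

y_0 = S_0(0) = a_0 = -4
y_1 = S_1(0) = a_1 = 0
y_2 = S_2(0) = a_2 = 1
y_3 = S_3(0) = a_3 = 5
y_4 = S_4(0) = a_4 = -2
y_5 = S_4(1) = 3
t_q=11/4 is in segment 1 (τ=3/4); S_1(τ)=22927/39712

y_0=-4 y_1=0 y_2=1 y_3=5 y_4=-2 y_5=3
S(11/4) = 22927/39712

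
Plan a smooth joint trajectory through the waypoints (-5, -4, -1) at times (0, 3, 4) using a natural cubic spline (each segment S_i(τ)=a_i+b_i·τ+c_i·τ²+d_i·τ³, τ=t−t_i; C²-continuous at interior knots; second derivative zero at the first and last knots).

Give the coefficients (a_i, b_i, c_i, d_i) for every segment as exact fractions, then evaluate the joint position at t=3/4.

Δ: Δ0=1/3, Δ1=3
row 1: diag=8, rhs=16; c'=1/8, d'=2
back: M1=2
M: M0=0, M1=2, M2=0
seg 0: a=-5, c=M0/2=0, d=(M1−M0)/(6·3)=1/9, b=Δ0−h0·(2M0+M1)/6=-2/3
seg 1: a=-4, c=M1/2=1, d=(M2−M1)/(6·1)=-1/3, b=Δ1−h1·(2M1+M2)/6=7/3
t_q=3/4 → seg 0, τ=3/4; S=-5+-2/3·τ+0·τ²+1/9·τ³=-349/64

  seg 0: a=-5 b=-2/3 c=0 d=1/9
  seg 1: a=-4 b=7/3 c=1 d=-1/3
S(3/4) = -349/64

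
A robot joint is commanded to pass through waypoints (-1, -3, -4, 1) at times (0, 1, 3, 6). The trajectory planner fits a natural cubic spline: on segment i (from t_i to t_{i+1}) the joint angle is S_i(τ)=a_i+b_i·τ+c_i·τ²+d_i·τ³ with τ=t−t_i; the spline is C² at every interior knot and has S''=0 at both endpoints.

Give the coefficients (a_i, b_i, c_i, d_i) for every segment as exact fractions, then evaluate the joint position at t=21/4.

  seg 0: a=-1 b=-46/21 c=0 d=4/21
  seg 1: a=-3 b=-34/21 c=4/7 d=-1/168
  seg 2: a=-4 b=25/42 c=15/28 d=-5/84
S(21/4) = -1123/1792

Δ: Δ0=-2, Δ1=-1/2, Δ2=5/3
row 1: diag=6, rhs=9; c'=1/3, d'=3/2
row 2: denom=10−2·1/3=28/3; d'=(13−2·3/2)/(28/3)=15/14
back: M2=15/14
back: M1=3/2−1/3·15/14=8/7
M: M0=0, M1=8/7, M2=15/14, M3=0
seg 0: a=-1, c=M0/2=0, d=(M1−M0)/(6·1)=4/21, b=Δ0−h0·(2M0+M1)/6=-46/21
seg 1: a=-3, c=M1/2=4/7, d=(M2−M1)/(6·2)=-1/168, b=Δ1−h1·(2M1+M2)/6=-34/21
seg 2: a=-4, c=M2/2=15/28, d=(M3−M2)/(6·3)=-5/84, b=Δ2−h2·(2M2+M3)/6=25/42
t_q=21/4 → seg 2, τ=9/4; S=-4+25/42·τ+15/28·τ²+-5/84·τ³=-1123/1792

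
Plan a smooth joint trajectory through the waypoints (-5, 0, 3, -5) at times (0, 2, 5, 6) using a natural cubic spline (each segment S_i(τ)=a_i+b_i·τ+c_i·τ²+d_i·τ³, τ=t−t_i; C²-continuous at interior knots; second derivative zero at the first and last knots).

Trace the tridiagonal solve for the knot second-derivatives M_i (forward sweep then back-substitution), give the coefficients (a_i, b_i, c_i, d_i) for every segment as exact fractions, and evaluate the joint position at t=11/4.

Δ: Δ0=5/2, Δ1=1, Δ2=-8
row 1: diag=10, rhs=-9; c'=3/10, d'=-9/10
row 2: denom=8−3·3/10=71/10; d'=(-54−3·-9/10)/(71/10)=-513/71
back: M2=-513/71
back: M1=-9/10−3/10·-513/71=90/71
M: M0=0, M1=90/71, M2=-513/71, M3=0
seg 0: a=-5, c=M0/2=0, d=(M1−M0)/(6·2)=15/142, b=Δ0−h0·(2M0+M1)/6=295/142
seg 1: a=0, c=M1/2=45/71, d=(M2−M1)/(6·3)=-67/142, b=Δ1−h1·(2M1+M2)/6=475/142
seg 2: a=3, c=M2/2=-513/142, d=(M3−M2)/(6·1)=171/142, b=Δ2−h2·(2M2+M3)/6=-397/71
t_q=11/4 → seg 1, τ=3/4; S=0+475/142·τ+45/71·τ²+-67/142·τ³=24231/9088

  seg 0: a=-5 b=295/142 c=0 d=15/142
  seg 1: a=0 b=475/142 c=45/71 d=-67/142
  seg 2: a=3 b=-397/71 c=-513/142 d=171/142
S(11/4) = 24231/9088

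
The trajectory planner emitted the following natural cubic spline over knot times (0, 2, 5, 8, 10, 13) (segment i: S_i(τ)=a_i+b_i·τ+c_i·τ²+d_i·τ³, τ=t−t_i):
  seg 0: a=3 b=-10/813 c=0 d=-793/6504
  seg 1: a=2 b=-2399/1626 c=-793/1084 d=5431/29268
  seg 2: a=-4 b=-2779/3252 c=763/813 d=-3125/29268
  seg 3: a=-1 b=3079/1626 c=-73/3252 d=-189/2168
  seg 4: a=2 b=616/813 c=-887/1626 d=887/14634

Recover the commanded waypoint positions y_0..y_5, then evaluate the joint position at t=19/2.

y_0=3 y_1=2 y_2=-4 y_3=-1 y_4=2 y_5=1
S(19/2) = 25941/17344

y_0 = S_0(0) = a_0 = 3
y_1 = S_1(0) = a_1 = 2
y_2 = S_2(0) = a_2 = -4
y_3 = S_3(0) = a_3 = -1
y_4 = S_4(0) = a_4 = 2
y_5 = S_4(3) = 1
t_q=19/2 is in segment 3 (τ=3/2); S_3(τ)=25941/17344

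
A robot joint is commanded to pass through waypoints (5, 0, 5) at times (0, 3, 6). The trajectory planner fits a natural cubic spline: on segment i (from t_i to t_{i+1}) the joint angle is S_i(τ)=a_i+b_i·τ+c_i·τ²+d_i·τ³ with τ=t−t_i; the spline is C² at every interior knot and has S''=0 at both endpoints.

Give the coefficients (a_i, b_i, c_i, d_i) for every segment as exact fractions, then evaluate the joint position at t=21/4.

Δ: Δ0=-5/3, Δ1=5/3
row 1: diag=12, rhs=20; c'=1/4, d'=5/3
back: M1=5/3
M: M0=0, M1=5/3, M2=0
seg 0: a=5, c=M0/2=0, d=(M1−M0)/(6·3)=5/54, b=Δ0−h0·(2M0+M1)/6=-5/2
seg 1: a=0, c=M1/2=5/6, d=(M2−M1)/(6·3)=-5/54, b=Δ1−h1·(2M1+M2)/6=0
t_q=21/4 → seg 1, τ=9/4; S=0+0·τ+5/6·τ²+-5/54·τ³=405/128

  seg 0: a=5 b=-5/2 c=0 d=5/54
  seg 1: a=0 b=0 c=5/6 d=-5/54
S(21/4) = 405/128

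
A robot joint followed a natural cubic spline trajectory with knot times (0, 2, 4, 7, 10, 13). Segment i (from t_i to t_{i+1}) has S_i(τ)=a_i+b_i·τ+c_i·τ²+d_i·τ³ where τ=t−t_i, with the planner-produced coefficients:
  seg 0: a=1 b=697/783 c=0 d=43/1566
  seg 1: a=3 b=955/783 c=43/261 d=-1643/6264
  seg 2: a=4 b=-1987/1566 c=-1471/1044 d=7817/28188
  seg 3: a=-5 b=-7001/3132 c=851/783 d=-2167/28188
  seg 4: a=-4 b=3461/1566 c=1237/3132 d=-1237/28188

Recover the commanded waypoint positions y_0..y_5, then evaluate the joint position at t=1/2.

y_0=1 y_1=3 y_2=4 y_3=-5 y_4=-4 y_5=5
S(1/2) = 6049/4176

y_0 = S_0(0) = a_0 = 1
y_1 = S_1(0) = a_1 = 3
y_2 = S_2(0) = a_2 = 4
y_3 = S_3(0) = a_3 = -5
y_4 = S_4(0) = a_4 = -4
y_5 = S_4(3) = 5
t_q=1/2 is in segment 0 (τ=1/2); S_0(τ)=6049/4176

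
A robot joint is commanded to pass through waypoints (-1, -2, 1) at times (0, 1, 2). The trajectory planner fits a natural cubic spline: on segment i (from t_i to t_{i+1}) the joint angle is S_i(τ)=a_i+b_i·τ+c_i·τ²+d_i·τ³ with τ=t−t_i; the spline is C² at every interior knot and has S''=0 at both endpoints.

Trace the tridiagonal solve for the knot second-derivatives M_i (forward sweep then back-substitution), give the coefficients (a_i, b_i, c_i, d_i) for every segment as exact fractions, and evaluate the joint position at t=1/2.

  seg 0: a=-1 b=-2 c=0 d=1
  seg 1: a=-2 b=1 c=3 d=-1
S(1/2) = -15/8

Δ: Δ0=-1, Δ1=3
row 1: diag=4, rhs=24; c'=1/4, d'=6
back: M1=6
M: M0=0, M1=6, M2=0
seg 0: a=-1, c=M0/2=0, d=(M1−M0)/(6·1)=1, b=Δ0−h0·(2M0+M1)/6=-2
seg 1: a=-2, c=M1/2=3, d=(M2−M1)/(6·1)=-1, b=Δ1−h1·(2M1+M2)/6=1
t_q=1/2 → seg 0, τ=1/2; S=-1+-2·τ+0·τ²+1·τ³=-15/8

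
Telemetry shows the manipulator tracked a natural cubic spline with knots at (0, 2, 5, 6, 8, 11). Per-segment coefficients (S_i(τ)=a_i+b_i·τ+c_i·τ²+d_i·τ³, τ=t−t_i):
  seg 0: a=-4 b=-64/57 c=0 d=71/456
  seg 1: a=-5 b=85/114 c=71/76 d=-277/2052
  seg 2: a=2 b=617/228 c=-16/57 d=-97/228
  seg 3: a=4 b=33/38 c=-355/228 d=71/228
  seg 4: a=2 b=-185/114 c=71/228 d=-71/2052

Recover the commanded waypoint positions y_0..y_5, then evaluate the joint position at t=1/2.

y_0 = S_0(0) = a_0 = -4
y_1 = S_1(0) = a_1 = -5
y_2 = S_2(0) = a_2 = 2
y_3 = S_3(0) = a_3 = 4
y_4 = S_4(0) = a_4 = 2
y_5 = S_4(3) = -1
t_q=1/2 is in segment 0 (τ=1/2); S_0(τ)=-5523/1216

y_0=-4 y_1=-5 y_2=2 y_3=4 y_4=2 y_5=-1
S(1/2) = -5523/1216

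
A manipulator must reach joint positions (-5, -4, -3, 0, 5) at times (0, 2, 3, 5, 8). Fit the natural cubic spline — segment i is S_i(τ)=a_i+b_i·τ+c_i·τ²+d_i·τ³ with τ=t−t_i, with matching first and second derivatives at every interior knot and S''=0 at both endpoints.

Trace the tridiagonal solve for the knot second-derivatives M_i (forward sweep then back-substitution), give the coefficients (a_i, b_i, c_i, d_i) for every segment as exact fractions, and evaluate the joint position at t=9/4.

  seg 0: a=-5 b=349/978 c=0 d=35/978
  seg 1: a=-4 b=769/978 c=35/163 d=-1/978
  seg 2: a=-3 b=593/489 c=69/326 d=-133/3912
  seg 3: a=0 b=1615/978 c=5/652 d=-5/5868
S(9/4) = -79075/20864

Δ: Δ0=1/2, Δ1=1, Δ2=3/2, Δ3=5/3
row 1: diag=6, rhs=3; c'=1/6, d'=1/2
row 2: denom=6−1·1/6=35/6; d'=(3−1·1/2)/(35/6)=3/7
row 3: denom=10−2·12/35=326/35; d'=(1−2·3/7)/(326/35)=5/326
back: M3=5/326
back: M2=3/7−12/35·5/326=69/163
back: M1=1/2−1/6·69/163=70/163
M: M0=0, M1=70/163, M2=69/163, M3=5/326, M4=0
seg 0: a=-5, c=M0/2=0, d=(M1−M0)/(6·2)=35/978, b=Δ0−h0·(2M0+M1)/6=349/978
seg 1: a=-4, c=M1/2=35/163, d=(M2−M1)/(6·1)=-1/978, b=Δ1−h1·(2M1+M2)/6=769/978
seg 2: a=-3, c=M2/2=69/326, d=(M3−M2)/(6·2)=-133/3912, b=Δ2−h2·(2M2+M3)/6=593/489
seg 3: a=0, c=M3/2=5/652, d=(M4−M3)/(6·3)=-5/5868, b=Δ3−h3·(2M3+M4)/6=1615/978
t_q=9/4 → seg 1, τ=1/4; S=-4+769/978·τ+35/163·τ²+-1/978·τ³=-79075/20864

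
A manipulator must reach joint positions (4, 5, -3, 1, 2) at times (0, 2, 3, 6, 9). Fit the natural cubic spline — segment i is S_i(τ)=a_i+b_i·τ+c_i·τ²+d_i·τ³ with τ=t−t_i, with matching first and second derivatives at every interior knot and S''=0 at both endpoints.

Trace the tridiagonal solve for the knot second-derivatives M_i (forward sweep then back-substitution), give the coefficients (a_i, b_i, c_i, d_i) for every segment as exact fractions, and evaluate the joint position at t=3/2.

Δ: Δ0=1/2, Δ1=-8, Δ2=4/3, Δ3=1/3
row 1: diag=6, rhs=-51; c'=1/6, d'=-17/2
row 2: denom=8−1·1/6=47/6; d'=(56−1·-17/2)/(47/6)=387/47
row 3: denom=12−3·18/47=510/47; d'=(-6−3·387/47)/(510/47)=-481/170
back: M3=-481/170
back: M2=387/47−18/47·-481/170=792/85
back: M1=-17/2−1/6·792/85=-1709/170
M: M0=0, M1=-1709/170, M2=792/85, M3=-481/170, M4=0
seg 0: a=4, c=M0/2=0, d=(M1−M0)/(6·2)=-1709/2040, b=Δ0−h0·(2M0+M1)/6=982/255
seg 1: a=5, c=M1/2=-1709/340, d=(M2−M1)/(6·1)=3293/1020, b=Δ1−h1·(2M1+M2)/6=-3163/510
seg 2: a=-3, c=M2/2=396/85, d=(M3−M2)/(6·3)=-413/612, b=Δ2−h2·(2M2+M3)/6=-6701/1020
seg 3: a=1, c=M3/2=-481/340, d=(M4−M3)/(6·3)=481/3060, b=Δ3−h3·(2M3+M4)/6=1613/510
t_q=3/2 → seg 0, τ=3/2; S=4+982/255·τ+0·τ²+-1709/2040·τ³=37803/5440

  seg 0: a=4 b=982/255 c=0 d=-1709/2040
  seg 1: a=5 b=-3163/510 c=-1709/340 d=3293/1020
  seg 2: a=-3 b=-6701/1020 c=396/85 d=-413/612
  seg 3: a=1 b=1613/510 c=-481/340 d=481/3060
S(3/2) = 37803/5440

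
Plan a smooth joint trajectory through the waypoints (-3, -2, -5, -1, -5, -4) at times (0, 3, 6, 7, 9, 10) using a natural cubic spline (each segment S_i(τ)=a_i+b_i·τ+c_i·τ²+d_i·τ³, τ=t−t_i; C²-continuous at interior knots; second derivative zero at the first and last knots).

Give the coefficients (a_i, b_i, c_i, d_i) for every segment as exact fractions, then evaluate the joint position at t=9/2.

Δ: Δ0=1/3, Δ1=-1, Δ2=4, Δ3=-2, Δ4=1
row 1: diag=12, rhs=-8; c'=1/4, d'=-2/3
row 2: denom=8−3·1/4=29/4; d'=(30−3·-2/3)/(29/4)=128/29
row 3: denom=6−1·4/29=170/29; d'=(-36−1·128/29)/(170/29)=-586/85
row 4: denom=6−2·29/85=452/85; d'=(18−2·-586/85)/(452/85)=1351/226
back: M4=1351/226
back: M3=-586/85−29/85·1351/226=-2019/226
back: M2=128/29−4/29·-2019/226=638/113
back: M1=-2/3−1/4·638/113=-1409/678
M: M0=0, M1=-1409/678, M2=638/113, M3=-2019/226, M4=1351/226, M5=0
seg 0: a=-3, c=M0/2=0, d=(M1−M0)/(6·3)=-1409/12204, b=Δ0−h0·(2M0+M1)/6=1861/1356
seg 1: a=-2, c=M1/2=-1409/1356, d=(M2−M1)/(6·3)=5237/12204, b=Δ1−h1·(2M1+M2)/6=-1183/678
seg 2: a=-5, c=M2/2=319/113, d=(M3−M2)/(6·1)=-3295/1356, b=Δ2−h2·(2M2+M3)/6=4891/1356
seg 3: a=-1, c=M3/2=-2019/452, d=(M4−M3)/(6·2)=1685/1356, b=Δ3−h3·(2M3+M4)/6=1331/678
seg 4: a=-5, c=M4/2=1351/452, d=(M5−M4)/(6·1)=-1351/1356, b=Δ4−h4·(2M4+M5)/6=-673/678
t_q=9/2 → seg 1, τ=3/2; S=-2+-1183/678·τ+-1409/1356·τ²+5237/12204·τ³=-19913/3616

  seg 0: a=-3 b=1861/1356 c=0 d=-1409/12204
  seg 1: a=-2 b=-1183/678 c=-1409/1356 d=5237/12204
  seg 2: a=-5 b=4891/1356 c=319/113 d=-3295/1356
  seg 3: a=-1 b=1331/678 c=-2019/452 d=1685/1356
  seg 4: a=-5 b=-673/678 c=1351/452 d=-1351/1356
S(9/2) = -19913/3616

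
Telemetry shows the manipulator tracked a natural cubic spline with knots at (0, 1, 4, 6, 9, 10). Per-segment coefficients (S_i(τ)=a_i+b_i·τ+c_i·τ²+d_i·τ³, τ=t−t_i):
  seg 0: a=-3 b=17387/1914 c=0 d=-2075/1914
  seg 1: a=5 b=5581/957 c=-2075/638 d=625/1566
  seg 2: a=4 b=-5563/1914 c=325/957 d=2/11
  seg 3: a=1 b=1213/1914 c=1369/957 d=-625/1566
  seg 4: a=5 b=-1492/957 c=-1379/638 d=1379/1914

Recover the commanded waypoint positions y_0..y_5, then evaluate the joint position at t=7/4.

y_0=-3 y_1=5 y_2=4 y_3=1 y_4=5 y_5=2
S(7/4) = 314927/40832

y_0 = S_0(0) = a_0 = -3
y_1 = S_1(0) = a_1 = 5
y_2 = S_2(0) = a_2 = 4
y_3 = S_3(0) = a_3 = 1
y_4 = S_4(0) = a_4 = 5
y_5 = S_4(1) = 2
t_q=7/4 is in segment 1 (τ=3/4); S_1(τ)=314927/40832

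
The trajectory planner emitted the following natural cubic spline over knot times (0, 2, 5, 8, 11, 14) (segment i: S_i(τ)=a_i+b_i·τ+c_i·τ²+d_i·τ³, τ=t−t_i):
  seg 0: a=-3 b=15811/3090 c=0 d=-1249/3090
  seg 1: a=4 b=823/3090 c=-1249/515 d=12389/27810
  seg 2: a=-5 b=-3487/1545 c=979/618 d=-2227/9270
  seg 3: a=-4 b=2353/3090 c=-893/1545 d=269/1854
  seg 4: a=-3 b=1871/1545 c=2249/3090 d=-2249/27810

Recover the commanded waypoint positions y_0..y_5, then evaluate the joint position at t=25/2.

y_0 = S_0(0) = a_0 = -3
y_1 = S_1(0) = a_1 = 4
y_2 = S_2(0) = a_2 = -5
y_3 = S_3(0) = a_3 = -4
y_4 = S_4(0) = a_4 = -3
y_5 = S_4(3) = 5
t_q=25/2 is in segment 4 (τ=3/2); S_4(τ)=1493/8240

y_0=-3 y_1=4 y_2=-5 y_3=-4 y_4=-3 y_5=5
S(25/2) = 1493/8240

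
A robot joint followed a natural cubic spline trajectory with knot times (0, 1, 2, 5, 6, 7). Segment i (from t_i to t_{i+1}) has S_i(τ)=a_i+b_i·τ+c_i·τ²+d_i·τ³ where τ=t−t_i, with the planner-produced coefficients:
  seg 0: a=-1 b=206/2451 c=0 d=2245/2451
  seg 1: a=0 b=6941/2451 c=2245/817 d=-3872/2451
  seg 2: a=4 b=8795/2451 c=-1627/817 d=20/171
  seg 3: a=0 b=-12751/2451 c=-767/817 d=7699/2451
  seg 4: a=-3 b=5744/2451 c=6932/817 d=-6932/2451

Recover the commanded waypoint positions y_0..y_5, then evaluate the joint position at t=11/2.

y_0=-1 y_1=0 y_2=4 y_3=0 y_4=-3 y_5=5
S(11/2) = -15969/6536

y_0 = S_0(0) = a_0 = -1
y_1 = S_1(0) = a_1 = 0
y_2 = S_2(0) = a_2 = 4
y_3 = S_3(0) = a_3 = 0
y_4 = S_4(0) = a_4 = -3
y_5 = S_4(1) = 5
t_q=11/2 is in segment 3 (τ=1/2); S_3(τ)=-15969/6536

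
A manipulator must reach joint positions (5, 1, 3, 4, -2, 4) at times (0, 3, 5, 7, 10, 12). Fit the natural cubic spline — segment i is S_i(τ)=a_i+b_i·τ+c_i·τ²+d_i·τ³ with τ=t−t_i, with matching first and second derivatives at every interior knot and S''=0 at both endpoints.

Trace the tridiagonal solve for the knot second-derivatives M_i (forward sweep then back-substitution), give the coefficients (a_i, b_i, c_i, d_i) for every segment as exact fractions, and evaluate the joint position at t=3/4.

Δ: Δ0=-4/3, Δ1=1, Δ2=1/2, Δ3=-2, Δ4=3
row 1: diag=10, rhs=14; c'=1/5, d'=7/5
row 2: denom=8−2·1/5=38/5; d'=(-3−2·7/5)/(38/5)=-29/38
row 3: denom=10−2·5/19=180/19; d'=(-15−2·-29/38)/(180/19)=-64/45
row 4: denom=10−3·19/60=181/20; d'=(30−3·-64/45)/(181/20)=2056/543
back: M4=2056/543
back: M3=-64/45−19/60·2056/543=-4270/1629
back: M2=-29/38−5/19·-4270/1629=-239/3258
back: M1=7/5−1/5·-239/3258=4609/3258
M: M0=0, M1=4609/3258, M2=-239/3258, M3=-4270/1629, M4=2056/543, M5=0
seg 0: a=5, c=M0/2=0, d=(M1−M0)/(6·3)=4609/58644, b=Δ0−h0·(2M0+M1)/6=-13297/6516
seg 1: a=1, c=M1/2=4609/6516, d=(M2−M1)/(6·2)=-202/1629, b=Δ1−h1·(2M1+M2)/6=265/3258
seg 2: a=3, c=M2/2=-239/6516, d=(M3−M2)/(6·2)=-2767/13032, b=Δ2−h2·(2M2+M3)/6=515/362
seg 3: a=4, c=M3/2=-2135/1629, d=(M4−M3)/(6·3)=5219/14661, b=Δ3−h3·(2M3+M4)/6=-2072/1629
seg 4: a=-2, c=M4/2=1028/543, d=(M5−M4)/(6·2)=-514/1629, b=Δ4−h4·(2M4+M5)/6=775/1629
t_q=3/4 → seg 0, τ=3/4; S=5+-13297/6516·τ+0·τ²+4609/58644·τ³=162299/46336

  seg 0: a=5 b=-13297/6516 c=0 d=4609/58644
  seg 1: a=1 b=265/3258 c=4609/6516 d=-202/1629
  seg 2: a=3 b=515/362 c=-239/6516 d=-2767/13032
  seg 3: a=4 b=-2072/1629 c=-2135/1629 d=5219/14661
  seg 4: a=-2 b=775/1629 c=1028/543 d=-514/1629
S(3/4) = 162299/46336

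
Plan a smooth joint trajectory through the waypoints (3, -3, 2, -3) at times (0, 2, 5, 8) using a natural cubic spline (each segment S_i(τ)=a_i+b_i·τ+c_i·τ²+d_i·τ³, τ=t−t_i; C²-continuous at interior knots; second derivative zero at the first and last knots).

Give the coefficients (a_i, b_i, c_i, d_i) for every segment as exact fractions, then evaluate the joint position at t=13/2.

Δ: Δ0=-3, Δ1=5/3, Δ2=-5/3
row 1: diag=10, rhs=28; c'=3/10, d'=14/5
row 2: denom=12−3·3/10=111/10; d'=(-20−3·14/5)/(111/10)=-284/111
back: M2=-284/111
back: M1=14/5−3/10·-284/111=132/37
M: M0=0, M1=132/37, M2=-284/111, M3=0
seg 0: a=3, c=M0/2=0, d=(M1−M0)/(6·2)=11/37, b=Δ0−h0·(2M0+M1)/6=-155/37
seg 1: a=-3, c=M1/2=66/37, d=(M2−M1)/(6·3)=-340/999, b=Δ1−h1·(2M1+M2)/6=-23/37
seg 2: a=2, c=M2/2=-142/111, d=(M3−M2)/(6·3)=142/999, b=Δ2−h2·(2M2+M3)/6=33/37
t_q=13/2 → seg 2, τ=3/2; S=2+33/37·τ+-142/111·τ²+142/999·τ³=139/148

  seg 0: a=3 b=-155/37 c=0 d=11/37
  seg 1: a=-3 b=-23/37 c=66/37 d=-340/999
  seg 2: a=2 b=33/37 c=-142/111 d=142/999
S(13/2) = 139/148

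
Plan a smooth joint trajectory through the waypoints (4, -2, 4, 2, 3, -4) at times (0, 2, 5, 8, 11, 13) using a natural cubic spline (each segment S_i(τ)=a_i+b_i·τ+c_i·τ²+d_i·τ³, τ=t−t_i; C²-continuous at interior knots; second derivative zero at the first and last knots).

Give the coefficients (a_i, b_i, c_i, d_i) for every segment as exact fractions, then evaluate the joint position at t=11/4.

  seg 0: a=4 b=-16282/3807 c=0 d=4861/15228
  seg 1: a=-2 b=-1699/3807 c=4861/2538 d=-25123/68526
  seg 2: a=4 b=8731/7614 c=-5270/3807 d=379/1458
  seg 3: a=2 b=-535/3807 c=7273/7614 d=-18211/68526
  seg 4: a=3 b=-12065/7614 c=-1823/1269 d=1823/7614
S(11/4) = -76453/54144

Δ: Δ0=-3, Δ1=2, Δ2=-2/3, Δ3=1/3, Δ4=-7/2
row 1: diag=10, rhs=30; c'=3/10, d'=3
row 2: denom=12−3·3/10=111/10; d'=(-16−3·3)/(111/10)=-250/111
row 3: denom=12−3·10/37=414/37; d'=(6−3·-250/111)/(414/37)=236/207
row 4: denom=10−3·37/138=423/46; d'=(-23−3·236/207)/(423/46)=-3646/1269
back: M4=-3646/1269
back: M3=236/207−37/138·-3646/1269=7273/3807
back: M2=-250/111−10/37·7273/3807=-10540/3807
back: M1=3−3/10·-10540/3807=4861/1269
M: M0=0, M1=4861/1269, M2=-10540/3807, M3=7273/3807, M4=-3646/1269, M5=0
seg 0: a=4, c=M0/2=0, d=(M1−M0)/(6·2)=4861/15228, b=Δ0−h0·(2M0+M1)/6=-16282/3807
seg 1: a=-2, c=M1/2=4861/2538, d=(M2−M1)/(6·3)=-25123/68526, b=Δ1−h1·(2M1+M2)/6=-1699/3807
seg 2: a=4, c=M2/2=-5270/3807, d=(M3−M2)/(6·3)=379/1458, b=Δ2−h2·(2M2+M3)/6=8731/7614
seg 3: a=2, c=M3/2=7273/7614, d=(M4−M3)/(6·3)=-18211/68526, b=Δ3−h3·(2M3+M4)/6=-535/3807
seg 4: a=3, c=M4/2=-1823/1269, d=(M5−M4)/(6·2)=1823/7614, b=Δ4−h4·(2M4+M5)/6=-12065/7614
t_q=11/4 → seg 1, τ=3/4; S=-2+-1699/3807·τ+4861/2538·τ²+-25123/68526·τ³=-76453/54144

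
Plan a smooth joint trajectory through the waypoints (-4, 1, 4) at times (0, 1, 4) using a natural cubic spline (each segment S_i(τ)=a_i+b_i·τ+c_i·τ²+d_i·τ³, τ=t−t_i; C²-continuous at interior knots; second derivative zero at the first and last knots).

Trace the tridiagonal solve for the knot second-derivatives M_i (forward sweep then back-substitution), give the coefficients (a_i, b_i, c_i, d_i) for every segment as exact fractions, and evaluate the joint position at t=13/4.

Δ: Δ0=5, Δ1=1
row 1: diag=8, rhs=-24; c'=3/8, d'=-3
back: M1=-3
M: M0=0, M1=-3, M2=0
seg 0: a=-4, c=M0/2=0, d=(M1−M0)/(6·1)=-1/2, b=Δ0−h0·(2M0+M1)/6=11/2
seg 1: a=1, c=M1/2=-3/2, d=(M2−M1)/(6·3)=1/6, b=Δ1−h1·(2M1+M2)/6=4
t_q=13/4 → seg 1, τ=9/4; S=1+4·τ+-3/2·τ²+1/6·τ³=551/128

  seg 0: a=-4 b=11/2 c=0 d=-1/2
  seg 1: a=1 b=4 c=-3/2 d=1/6
S(13/4) = 551/128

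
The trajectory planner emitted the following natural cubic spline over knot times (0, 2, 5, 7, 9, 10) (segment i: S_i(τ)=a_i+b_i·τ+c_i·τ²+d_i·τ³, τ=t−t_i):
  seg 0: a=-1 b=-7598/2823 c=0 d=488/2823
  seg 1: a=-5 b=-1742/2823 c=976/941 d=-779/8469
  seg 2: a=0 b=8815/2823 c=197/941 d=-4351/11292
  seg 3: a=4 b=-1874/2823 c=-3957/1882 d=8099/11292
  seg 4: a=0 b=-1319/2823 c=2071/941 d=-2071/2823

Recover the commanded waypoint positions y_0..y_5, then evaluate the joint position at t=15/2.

y_0 = S_0(0) = a_0 = -1
y_1 = S_1(0) = a_1 = -5
y_2 = S_2(0) = a_2 = 0
y_3 = S_3(0) = a_3 = 4
y_4 = S_4(0) = a_4 = 0
y_5 = S_4(1) = 1
t_q=15/2 is in segment 3 (τ=1/2); S_3(τ)=97325/30112

y_0=-1 y_1=-5 y_2=0 y_3=4 y_4=0 y_5=1
S(15/2) = 97325/30112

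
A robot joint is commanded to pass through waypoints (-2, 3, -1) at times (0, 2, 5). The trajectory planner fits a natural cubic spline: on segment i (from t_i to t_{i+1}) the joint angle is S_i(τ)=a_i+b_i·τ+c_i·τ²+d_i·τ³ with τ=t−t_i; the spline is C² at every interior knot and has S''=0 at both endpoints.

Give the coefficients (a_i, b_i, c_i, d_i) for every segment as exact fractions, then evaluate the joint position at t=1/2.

Δ: Δ0=5/2, Δ1=-4/3
row 1: diag=10, rhs=-23; c'=3/10, d'=-23/10
back: M1=-23/10
M: M0=0, M1=-23/10, M2=0
seg 0: a=-2, c=M0/2=0, d=(M1−M0)/(6·2)=-23/120, b=Δ0−h0·(2M0+M1)/6=49/15
seg 1: a=3, c=M1/2=-23/20, d=(M2−M1)/(6·3)=23/180, b=Δ1−h1·(2M1+M2)/6=29/30
t_q=1/2 → seg 0, τ=1/2; S=-2+49/15·τ+0·τ²+-23/120·τ³=-25/64

  seg 0: a=-2 b=49/15 c=0 d=-23/120
  seg 1: a=3 b=29/30 c=-23/20 d=23/180
S(1/2) = -25/64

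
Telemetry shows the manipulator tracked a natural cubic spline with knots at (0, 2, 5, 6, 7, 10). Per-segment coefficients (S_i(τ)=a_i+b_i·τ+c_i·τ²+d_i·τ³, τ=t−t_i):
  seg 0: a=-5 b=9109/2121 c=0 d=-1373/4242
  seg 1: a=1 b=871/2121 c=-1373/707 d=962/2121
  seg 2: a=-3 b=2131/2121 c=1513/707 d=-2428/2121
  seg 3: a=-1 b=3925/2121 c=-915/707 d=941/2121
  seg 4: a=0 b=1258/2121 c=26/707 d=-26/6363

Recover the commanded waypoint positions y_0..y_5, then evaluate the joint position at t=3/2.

y_0 = S_0(0) = a_0 = -5
y_1 = S_1(0) = a_1 = 1
y_2 = S_2(0) = a_2 = -3
y_3 = S_3(0) = a_3 = -1
y_4 = S_4(0) = a_4 = 0
y_5 = S_4(3) = 2
t_q=3/2 is in segment 0 (τ=3/2); S_0(τ)=565/1616

y_0=-5 y_1=1 y_2=-3 y_3=-1 y_4=0 y_5=2
S(3/2) = 565/1616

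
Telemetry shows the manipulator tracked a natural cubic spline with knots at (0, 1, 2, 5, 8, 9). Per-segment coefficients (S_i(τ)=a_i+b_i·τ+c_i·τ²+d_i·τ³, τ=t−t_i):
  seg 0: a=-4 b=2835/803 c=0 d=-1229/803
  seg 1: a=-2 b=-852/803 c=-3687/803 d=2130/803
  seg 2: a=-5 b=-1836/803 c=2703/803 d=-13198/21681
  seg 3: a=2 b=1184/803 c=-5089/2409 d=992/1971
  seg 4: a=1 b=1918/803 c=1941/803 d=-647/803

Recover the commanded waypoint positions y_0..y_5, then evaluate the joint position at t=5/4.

y_0=-4 y_1=-2 y_2=-5 y_3=2 y_4=1 y_5=5
S(5/4) = -64517/25696

y_0 = S_0(0) = a_0 = -4
y_1 = S_1(0) = a_1 = -2
y_2 = S_2(0) = a_2 = -5
y_3 = S_3(0) = a_3 = 2
y_4 = S_4(0) = a_4 = 1
y_5 = S_4(1) = 5
t_q=5/4 is in segment 1 (τ=1/4); S_1(τ)=-64517/25696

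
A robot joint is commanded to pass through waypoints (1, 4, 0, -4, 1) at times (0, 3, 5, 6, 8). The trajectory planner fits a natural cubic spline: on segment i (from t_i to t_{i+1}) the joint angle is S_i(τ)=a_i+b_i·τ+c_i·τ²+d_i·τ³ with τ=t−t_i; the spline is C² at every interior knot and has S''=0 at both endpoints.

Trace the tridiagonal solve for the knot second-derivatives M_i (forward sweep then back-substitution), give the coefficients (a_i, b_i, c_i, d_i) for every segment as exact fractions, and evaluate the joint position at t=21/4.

Δ: Δ0=1, Δ1=-2, Δ2=-4, Δ3=5/2
row 1: diag=10, rhs=-18; c'=1/5, d'=-9/5
row 2: denom=6−2·1/5=28/5; d'=(-12−2·-9/5)/(28/5)=-3/2
row 3: denom=6−1·5/28=163/28; d'=(39−1·-3/2)/(163/28)=1134/163
back: M3=1134/163
back: M2=-3/2−5/28·1134/163=-447/163
back: M1=-9/5−1/5·-447/163=-204/163
M: M0=0, M1=-204/163, M2=-447/163, M3=1134/163, M4=0
seg 0: a=1, c=M0/2=0, d=(M1−M0)/(6·3)=-34/489, b=Δ0−h0·(2M0+M1)/6=265/163
seg 1: a=4, c=M1/2=-102/163, d=(M2−M1)/(6·2)=-81/652, b=Δ1−h1·(2M1+M2)/6=-41/163
seg 2: a=0, c=M2/2=-447/326, d=(M3−M2)/(6·1)=527/326, b=Δ2−h2·(2M2+M3)/6=-692/163
seg 3: a=-4, c=M3/2=567/163, d=(M4−M3)/(6·2)=-189/326, b=Δ3−h3·(2M3+M4)/6=-697/326
t_q=21/4 → seg 2, τ=1/4; S=0+-692/163·τ+-447/326·τ²+527/326·τ³=-23405/20864

  seg 0: a=1 b=265/163 c=0 d=-34/489
  seg 1: a=4 b=-41/163 c=-102/163 d=-81/652
  seg 2: a=0 b=-692/163 c=-447/326 d=527/326
  seg 3: a=-4 b=-697/326 c=567/163 d=-189/326
S(21/4) = -23405/20864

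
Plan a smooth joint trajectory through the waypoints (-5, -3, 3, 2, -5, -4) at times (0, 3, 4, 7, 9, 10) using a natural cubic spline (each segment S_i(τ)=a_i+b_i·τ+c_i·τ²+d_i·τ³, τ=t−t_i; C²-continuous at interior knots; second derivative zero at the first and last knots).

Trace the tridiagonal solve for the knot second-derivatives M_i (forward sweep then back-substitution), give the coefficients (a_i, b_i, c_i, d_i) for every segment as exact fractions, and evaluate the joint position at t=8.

Δ: Δ0=2/3, Δ1=6, Δ2=-1/3, Δ3=-7/2, Δ4=1
row 1: diag=8, rhs=32; c'=1/8, d'=4
row 2: denom=8−1·1/8=63/8; d'=(-38−1·4)/(63/8)=-16/3
row 3: denom=10−3·8/21=62/7; d'=(-19−3·-16/3)/(62/7)=-21/62
row 4: denom=6−2·7/31=172/31; d'=(27−2·-21/62)/(172/31)=429/86
back: M4=429/86
back: M3=-21/62−7/31·429/86=-63/43
back: M2=-16/3−8/21·-63/43=-616/129
back: M1=4−1/8·-616/129=593/129
M: M0=0, M1=593/129, M2=-616/129, M3=-63/43, M4=429/86, M5=0
seg 0: a=-5, c=M0/2=0, d=(M1−M0)/(6·3)=593/2322, b=Δ0−h0·(2M0+M1)/6=-421/258
seg 1: a=-3, c=M1/2=593/258, d=(M2−M1)/(6·1)=-403/258, b=Δ1−h1·(2M1+M2)/6=679/129
seg 2: a=3, c=M2/2=-308/129, d=(M3−M2)/(6·3)=427/2322, b=Δ2−h2·(2M2+M3)/6=445/86
seg 3: a=2, c=M3/2=-63/86, d=(M4−M3)/(6·2)=185/344, b=Δ3−h3·(2M3+M4)/6=-180/43
seg 4: a=-5, c=M4/2=429/172, d=(M5−M4)/(6·1)=-143/172, b=Δ4−h4·(2M4+M5)/6=-57/86
t_q=8 → seg 3, τ=1; S=2+-180/43·τ+-63/86·τ²+185/344·τ³=-819/344

  seg 0: a=-5 b=-421/258 c=0 d=593/2322
  seg 1: a=-3 b=679/129 c=593/258 d=-403/258
  seg 2: a=3 b=445/86 c=-308/129 d=427/2322
  seg 3: a=2 b=-180/43 c=-63/86 d=185/344
  seg 4: a=-5 b=-57/86 c=429/172 d=-143/172
S(8) = -819/344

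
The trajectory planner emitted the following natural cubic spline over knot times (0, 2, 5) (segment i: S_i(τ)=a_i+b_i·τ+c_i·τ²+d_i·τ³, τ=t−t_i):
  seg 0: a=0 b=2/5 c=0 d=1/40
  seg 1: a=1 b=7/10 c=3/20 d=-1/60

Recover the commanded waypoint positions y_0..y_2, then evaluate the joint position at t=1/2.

y_0 = S_0(0) = a_0 = 0
y_1 = S_1(0) = a_1 = 1
y_2 = S_1(3) = 4
t_q=1/2 is in segment 0 (τ=1/2); S_0(τ)=13/64

y_0=0 y_1=1 y_2=4
S(1/2) = 13/64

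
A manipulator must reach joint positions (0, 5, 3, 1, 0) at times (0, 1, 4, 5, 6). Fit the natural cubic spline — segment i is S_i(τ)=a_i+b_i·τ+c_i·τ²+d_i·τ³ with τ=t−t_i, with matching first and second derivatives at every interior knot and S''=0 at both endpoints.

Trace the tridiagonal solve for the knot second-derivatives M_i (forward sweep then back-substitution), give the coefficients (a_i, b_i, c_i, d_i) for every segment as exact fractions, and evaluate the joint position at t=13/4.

Δ: Δ0=5, Δ1=-2/3, Δ2=-2, Δ3=-1
row 1: diag=8, rhs=-34; c'=3/8, d'=-17/4
row 2: denom=8−3·3/8=55/8; d'=(-8−3·-17/4)/(55/8)=38/55
row 3: denom=4−1·8/55=212/55; d'=(6−1·38/55)/(212/55)=73/53
back: M3=73/53
back: M2=38/55−8/55·73/53=26/53
back: M1=-17/4−3/8·26/53=-235/53
M: M0=0, M1=-235/53, M2=26/53, M3=73/53, M4=0
seg 0: a=0, c=M0/2=0, d=(M1−M0)/(6·1)=-235/318, b=Δ0−h0·(2M0+M1)/6=1825/318
seg 1: a=5, c=M1/2=-235/106, d=(M2−M1)/(6·3)=29/106, b=Δ1−h1·(2M1+M2)/6=560/159
seg 2: a=3, c=M2/2=13/53, d=(M3−M2)/(6·1)=47/318, b=Δ2−h2·(2M2+M3)/6=-761/318
seg 3: a=1, c=M3/2=73/106, d=(M4−M3)/(6·1)=-73/318, b=Δ3−h3·(2M3+M4)/6=-232/159
t_q=13/4 → seg 1, τ=9/4; S=5+560/159·τ+-235/106·τ²+29/106·τ³=32681/6784

  seg 0: a=0 b=1825/318 c=0 d=-235/318
  seg 1: a=5 b=560/159 c=-235/106 d=29/106
  seg 2: a=3 b=-761/318 c=13/53 d=47/318
  seg 3: a=1 b=-232/159 c=73/106 d=-73/318
S(13/4) = 32681/6784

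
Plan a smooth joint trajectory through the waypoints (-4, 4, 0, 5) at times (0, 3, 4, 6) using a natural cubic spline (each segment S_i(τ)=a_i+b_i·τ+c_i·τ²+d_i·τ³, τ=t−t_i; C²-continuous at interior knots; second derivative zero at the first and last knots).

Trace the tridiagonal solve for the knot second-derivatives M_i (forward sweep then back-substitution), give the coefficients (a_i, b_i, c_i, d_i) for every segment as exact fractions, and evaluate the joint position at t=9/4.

Δ: Δ0=8/3, Δ1=-4, Δ2=5/2
row 1: diag=8, rhs=-40; c'=1/8, d'=-5
row 2: denom=6−1·1/8=47/8; d'=(39−1·-5)/(47/8)=352/47
back: M2=352/47
back: M1=-5−1/8·352/47=-279/47
M: M0=0, M1=-279/47, M2=352/47, M3=0
seg 0: a=-4, c=M0/2=0, d=(M1−M0)/(6·3)=-31/94, b=Δ0−h0·(2M0+M1)/6=1589/282
seg 1: a=4, c=M1/2=-279/94, d=(M2−M1)/(6·1)=631/282, b=Δ1−h1·(2M1+M2)/6=-461/141
seg 2: a=0, c=M2/2=176/47, d=(M3−M2)/(6·2)=-88/141, b=Δ2−h2·(2M2+M3)/6=-703/282
t_q=9/4 → seg 0, τ=9/4; S=-4+1589/282·τ+0·τ²+-31/94·τ³=29609/6016

  seg 0: a=-4 b=1589/282 c=0 d=-31/94
  seg 1: a=4 b=-461/141 c=-279/94 d=631/282
  seg 2: a=0 b=-703/282 c=176/47 d=-88/141
S(9/4) = 29609/6016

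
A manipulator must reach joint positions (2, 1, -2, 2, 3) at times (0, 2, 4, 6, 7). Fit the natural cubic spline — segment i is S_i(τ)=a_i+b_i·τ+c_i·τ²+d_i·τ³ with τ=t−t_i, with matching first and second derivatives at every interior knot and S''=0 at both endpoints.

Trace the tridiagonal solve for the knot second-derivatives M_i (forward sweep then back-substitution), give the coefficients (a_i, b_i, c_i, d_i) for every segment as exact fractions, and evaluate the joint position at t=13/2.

  seg 0: a=2 b=2/41 c=0 d=-45/328
  seg 1: a=1 b=-131/82 c=-135/164 d=143/328
  seg 2: a=-2 b=14/41 c=147/82 d=-79/164
  seg 3: a=2 b=71/41 c=-45/41 d=15/41
S(13/2) = 865/328

Δ: Δ0=-1/2, Δ1=-3/2, Δ2=2, Δ3=1
row 1: diag=8, rhs=-6; c'=1/4, d'=-3/4
row 2: denom=8−2·1/4=15/2; d'=(21−2·-3/4)/(15/2)=3
row 3: denom=6−2·4/15=82/15; d'=(-6−2·3)/(82/15)=-90/41
back: M3=-90/41
back: M2=3−4/15·-90/41=147/41
back: M1=-3/4−1/4·147/41=-135/82
M: M0=0, M1=-135/82, M2=147/41, M3=-90/41, M4=0
seg 0: a=2, c=M0/2=0, d=(M1−M0)/(6·2)=-45/328, b=Δ0−h0·(2M0+M1)/6=2/41
seg 1: a=1, c=M1/2=-135/164, d=(M2−M1)/(6·2)=143/328, b=Δ1−h1·(2M1+M2)/6=-131/82
seg 2: a=-2, c=M2/2=147/82, d=(M3−M2)/(6·2)=-79/164, b=Δ2−h2·(2M2+M3)/6=14/41
seg 3: a=2, c=M3/2=-45/41, d=(M4−M3)/(6·1)=15/41, b=Δ3−h3·(2M3+M4)/6=71/41
t_q=13/2 → seg 3, τ=1/2; S=2+71/41·τ+-45/41·τ²+15/41·τ³=865/328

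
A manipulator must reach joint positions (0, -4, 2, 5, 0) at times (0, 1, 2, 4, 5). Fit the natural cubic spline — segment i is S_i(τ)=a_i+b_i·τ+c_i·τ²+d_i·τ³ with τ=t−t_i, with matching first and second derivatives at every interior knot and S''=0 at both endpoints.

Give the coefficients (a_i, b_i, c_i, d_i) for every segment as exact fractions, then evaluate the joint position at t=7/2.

Δ: Δ0=-4, Δ1=6, Δ2=3/2, Δ3=-5
row 1: diag=4, rhs=60; c'=1/4, d'=15
row 2: denom=6−1·1/4=23/4; d'=(-27−1·15)/(23/4)=-168/23
row 3: denom=6−2·8/23=122/23; d'=(-39−2·-168/23)/(122/23)=-561/122
back: M3=-561/122
back: M2=-168/23−8/23·-561/122=-348/61
back: M1=15−1/4·-348/61=1002/61
M: M0=0, M1=1002/61, M2=-348/61, M3=-561/122, M4=0
seg 0: a=0, c=M0/2=0, d=(M1−M0)/(6·1)=167/61, b=Δ0−h0·(2M0+M1)/6=-411/61
seg 1: a=-4, c=M1/2=501/61, d=(M2−M1)/(6·1)=-225/61, b=Δ1−h1·(2M1+M2)/6=90/61
seg 2: a=2, c=M2/2=-174/61, d=(M3−M2)/(6·2)=45/488, b=Δ2−h2·(2M2+M3)/6=417/61
seg 3: a=5, c=M3/2=-561/244, d=(M4−M3)/(6·1)=187/244, b=Δ3−h3·(2M3+M4)/6=-423/122
t_q=7/2 → seg 2, τ=3/2; S=2+417/61·τ+-174/61·τ²+45/488·τ³=23999/3904

  seg 0: a=0 b=-411/61 c=0 d=167/61
  seg 1: a=-4 b=90/61 c=501/61 d=-225/61
  seg 2: a=2 b=417/61 c=-174/61 d=45/488
  seg 3: a=5 b=-423/122 c=-561/244 d=187/244
S(7/2) = 23999/3904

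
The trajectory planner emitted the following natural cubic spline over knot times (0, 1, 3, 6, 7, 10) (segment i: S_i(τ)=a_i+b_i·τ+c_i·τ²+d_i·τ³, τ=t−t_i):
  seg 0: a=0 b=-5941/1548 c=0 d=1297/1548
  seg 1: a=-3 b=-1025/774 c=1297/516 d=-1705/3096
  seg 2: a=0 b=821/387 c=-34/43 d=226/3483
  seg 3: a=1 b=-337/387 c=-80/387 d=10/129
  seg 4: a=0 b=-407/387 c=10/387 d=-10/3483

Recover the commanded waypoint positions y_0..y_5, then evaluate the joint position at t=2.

y_0 = S_0(0) = a_0 = 0
y_1 = S_1(0) = a_1 = -3
y_2 = S_2(0) = a_2 = 0
y_3 = S_3(0) = a_3 = 1
y_4 = S_4(0) = a_4 = 0
y_5 = S_4(3) = -3
t_q=2 is in segment 1 (τ=1); S_1(τ)=-2437/1032

y_0=0 y_1=-3 y_2=0 y_3=1 y_4=0 y_5=-3
S(2) = -2437/1032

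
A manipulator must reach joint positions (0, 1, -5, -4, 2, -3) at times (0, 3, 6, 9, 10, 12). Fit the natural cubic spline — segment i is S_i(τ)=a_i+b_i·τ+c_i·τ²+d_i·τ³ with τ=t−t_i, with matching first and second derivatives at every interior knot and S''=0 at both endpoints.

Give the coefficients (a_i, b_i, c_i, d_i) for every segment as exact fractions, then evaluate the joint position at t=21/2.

Δ: Δ0=1/3, Δ1=-2, Δ2=1/3, Δ3=6, Δ4=-5/2
row 1: diag=12, rhs=-14; c'=1/4, d'=-7/6
row 2: denom=12−3·1/4=45/4; d'=(14−3·-7/6)/(45/4)=14/9
row 3: denom=8−3·4/15=36/5; d'=(34−3·14/9)/(36/5)=110/27
row 4: denom=6−1·5/36=211/36; d'=(-51−1·110/27)/(211/36)=-5948/633
back: M4=-5948/633
back: M3=110/27−5/36·-5948/633=1135/211
back: M2=14/9−4/15·1135/211=230/1899
back: M1=-7/6−1/4·230/1899=-2273/1899
M: M0=0, M1=-2273/1899, M2=230/1899, M3=1135/211, M4=-5948/633, M5=0
seg 0: a=0, c=M0/2=0, d=(M1−M0)/(6·3)=-2273/34182, b=Δ0−h0·(2M0+M1)/6=3539/3798
seg 1: a=1, c=M1/2=-2273/3798, d=(M2−M1)/(6·3)=2503/34182, b=Δ1−h1·(2M1+M2)/6=-1640/1899
seg 2: a=-5, c=M2/2=115/1899, d=(M3−M2)/(6·3)=9985/34182, b=Δ2−h2·(2M2+M3)/6=-9409/3798
seg 3: a=-4, c=M3/2=1135/422, d=(M4−M3)/(6·1)=-9353/3798, b=Δ3−h3·(2M3+M4)/6=10963/1899
seg 4: a=2, c=M4/2=-2974/633, d=(M5−M4)/(6·2)=1487/1899, b=Δ4−h4·(2M4+M5)/6=14297/3798
t_q=21/2 → seg 4, τ=1/2; S=2+14297/3798·τ+-2974/633·τ²+1487/1899·τ³=14207/5064

  seg 0: a=0 b=3539/3798 c=0 d=-2273/34182
  seg 1: a=1 b=-1640/1899 c=-2273/3798 d=2503/34182
  seg 2: a=-5 b=-9409/3798 c=115/1899 d=9985/34182
  seg 3: a=-4 b=10963/1899 c=1135/422 d=-9353/3798
  seg 4: a=2 b=14297/3798 c=-2974/633 d=1487/1899
S(21/2) = 14207/5064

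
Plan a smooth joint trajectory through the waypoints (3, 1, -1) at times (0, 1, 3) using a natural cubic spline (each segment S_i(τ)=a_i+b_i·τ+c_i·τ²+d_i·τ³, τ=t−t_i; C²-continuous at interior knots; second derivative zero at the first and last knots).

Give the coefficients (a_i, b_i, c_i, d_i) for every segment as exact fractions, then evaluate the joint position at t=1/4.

  seg 0: a=3 b=-13/6 c=0 d=1/6
  seg 1: a=1 b=-5/3 c=1/2 d=-1/12
S(1/4) = 315/128

Δ: Δ0=-2, Δ1=-1
row 1: diag=6, rhs=6; c'=1/3, d'=1
back: M1=1
M: M0=0, M1=1, M2=0
seg 0: a=3, c=M0/2=0, d=(M1−M0)/(6·1)=1/6, b=Δ0−h0·(2M0+M1)/6=-13/6
seg 1: a=1, c=M1/2=1/2, d=(M2−M1)/(6·2)=-1/12, b=Δ1−h1·(2M1+M2)/6=-5/3
t_q=1/4 → seg 0, τ=1/4; S=3+-13/6·τ+0·τ²+1/6·τ³=315/128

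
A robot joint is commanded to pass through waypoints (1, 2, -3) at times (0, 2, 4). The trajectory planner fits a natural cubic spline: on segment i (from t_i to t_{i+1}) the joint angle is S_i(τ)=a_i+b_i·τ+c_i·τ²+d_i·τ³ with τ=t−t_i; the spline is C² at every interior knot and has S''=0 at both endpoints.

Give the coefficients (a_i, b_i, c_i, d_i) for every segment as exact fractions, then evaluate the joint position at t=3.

Δ: Δ0=1/2, Δ1=-5/2
row 1: diag=8, rhs=-18; c'=1/4, d'=-9/4
back: M1=-9/4
M: M0=0, M1=-9/4, M2=0
seg 0: a=1, c=M0/2=0, d=(M1−M0)/(6·2)=-3/16, b=Δ0−h0·(2M0+M1)/6=5/4
seg 1: a=2, c=M1/2=-9/8, d=(M2−M1)/(6·2)=3/16, b=Δ1−h1·(2M1+M2)/6=-1
t_q=3 → seg 1, τ=1; S=2+-1·τ+-9/8·τ²+3/16·τ³=1/16

  seg 0: a=1 b=5/4 c=0 d=-3/16
  seg 1: a=2 b=-1 c=-9/8 d=3/16
S(3) = 1/16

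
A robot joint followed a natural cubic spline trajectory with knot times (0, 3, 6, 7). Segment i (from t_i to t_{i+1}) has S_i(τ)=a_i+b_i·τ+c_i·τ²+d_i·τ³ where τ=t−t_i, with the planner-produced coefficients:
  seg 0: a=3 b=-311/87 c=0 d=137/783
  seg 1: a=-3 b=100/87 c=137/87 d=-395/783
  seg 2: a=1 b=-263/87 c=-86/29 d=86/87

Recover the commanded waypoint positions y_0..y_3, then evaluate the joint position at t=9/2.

y_0=3 y_1=-3 y_2=1 y_3=-4
S(9/2) = 131/232

y_0 = S_0(0) = a_0 = 3
y_1 = S_1(0) = a_1 = -3
y_2 = S_2(0) = a_2 = 1
y_3 = S_2(1) = -4
t_q=9/2 is in segment 1 (τ=3/2); S_1(τ)=131/232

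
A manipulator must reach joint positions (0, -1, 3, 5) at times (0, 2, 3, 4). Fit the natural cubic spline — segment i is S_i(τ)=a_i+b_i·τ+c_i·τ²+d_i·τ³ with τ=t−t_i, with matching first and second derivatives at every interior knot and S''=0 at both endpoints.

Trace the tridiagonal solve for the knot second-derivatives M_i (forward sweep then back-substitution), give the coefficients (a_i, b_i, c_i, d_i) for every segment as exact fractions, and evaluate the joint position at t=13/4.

  seg 0: a=0 b=-103/46 c=0 d=10/23
  seg 1: a=-1 b=137/46 c=60/23 d=-73/46
  seg 2: a=3 b=79/23 c=-99/46 d=33/46
S(13/4) = 10997/2944

Δ: Δ0=-1/2, Δ1=4, Δ2=2
row 1: diag=6, rhs=27; c'=1/6, d'=9/2
row 2: denom=4−1·1/6=23/6; d'=(-12−1·9/2)/(23/6)=-99/23
back: M2=-99/23
back: M1=9/2−1/6·-99/23=120/23
M: M0=0, M1=120/23, M2=-99/23, M3=0
seg 0: a=0, c=M0/2=0, d=(M1−M0)/(6·2)=10/23, b=Δ0−h0·(2M0+M1)/6=-103/46
seg 1: a=-1, c=M1/2=60/23, d=(M2−M1)/(6·1)=-73/46, b=Δ1−h1·(2M1+M2)/6=137/46
seg 2: a=3, c=M2/2=-99/46, d=(M3−M2)/(6·1)=33/46, b=Δ2−h2·(2M2+M3)/6=79/23
t_q=13/4 → seg 2, τ=1/4; S=3+79/23·τ+-99/46·τ²+33/46·τ³=10997/2944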